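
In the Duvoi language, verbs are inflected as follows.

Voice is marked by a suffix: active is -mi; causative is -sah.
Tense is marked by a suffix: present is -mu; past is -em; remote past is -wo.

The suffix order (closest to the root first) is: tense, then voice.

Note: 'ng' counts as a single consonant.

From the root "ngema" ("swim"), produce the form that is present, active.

ngemamumi

Attach tense present -mu → ngemamu.
Attach voice active -mi → ngemamumi.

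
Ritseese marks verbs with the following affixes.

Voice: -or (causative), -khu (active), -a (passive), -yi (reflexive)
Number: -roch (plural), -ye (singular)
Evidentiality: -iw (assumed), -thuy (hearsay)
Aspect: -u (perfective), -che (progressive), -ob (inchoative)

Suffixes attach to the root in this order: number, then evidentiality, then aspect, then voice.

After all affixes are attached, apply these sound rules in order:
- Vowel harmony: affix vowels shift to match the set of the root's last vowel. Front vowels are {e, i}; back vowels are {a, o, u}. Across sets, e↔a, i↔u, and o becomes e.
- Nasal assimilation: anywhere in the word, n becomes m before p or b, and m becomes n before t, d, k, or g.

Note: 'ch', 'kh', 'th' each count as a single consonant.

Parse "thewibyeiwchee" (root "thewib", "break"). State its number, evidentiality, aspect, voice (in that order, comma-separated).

singular, assumed, progressive, passive

Segment: thewib-ye-iw-che-a.
number: -ye → singular.
evidentiality: -iw → assumed.
aspect: -che → progressive.
voice: -a → passive.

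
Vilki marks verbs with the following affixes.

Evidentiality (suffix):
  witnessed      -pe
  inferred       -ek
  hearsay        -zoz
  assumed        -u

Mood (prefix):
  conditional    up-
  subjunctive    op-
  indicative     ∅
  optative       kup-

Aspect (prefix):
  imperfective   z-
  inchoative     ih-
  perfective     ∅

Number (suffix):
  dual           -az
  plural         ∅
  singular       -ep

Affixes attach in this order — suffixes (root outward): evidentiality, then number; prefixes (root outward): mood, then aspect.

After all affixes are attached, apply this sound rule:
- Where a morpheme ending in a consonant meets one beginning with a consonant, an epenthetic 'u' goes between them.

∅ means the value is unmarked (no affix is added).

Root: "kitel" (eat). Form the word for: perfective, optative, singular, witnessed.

Attach evidentiality witnessed -pe → kitelpe.
Attach mood optative kup- → kupkitelpe.
Attach number singular -ep → kupkitelpeep.
aspect = perfective: zero marking, form stays kupkitelpeep.
Apply epenthesis: kupkitelpeep → kupukitelupeep.

kupukitelupeep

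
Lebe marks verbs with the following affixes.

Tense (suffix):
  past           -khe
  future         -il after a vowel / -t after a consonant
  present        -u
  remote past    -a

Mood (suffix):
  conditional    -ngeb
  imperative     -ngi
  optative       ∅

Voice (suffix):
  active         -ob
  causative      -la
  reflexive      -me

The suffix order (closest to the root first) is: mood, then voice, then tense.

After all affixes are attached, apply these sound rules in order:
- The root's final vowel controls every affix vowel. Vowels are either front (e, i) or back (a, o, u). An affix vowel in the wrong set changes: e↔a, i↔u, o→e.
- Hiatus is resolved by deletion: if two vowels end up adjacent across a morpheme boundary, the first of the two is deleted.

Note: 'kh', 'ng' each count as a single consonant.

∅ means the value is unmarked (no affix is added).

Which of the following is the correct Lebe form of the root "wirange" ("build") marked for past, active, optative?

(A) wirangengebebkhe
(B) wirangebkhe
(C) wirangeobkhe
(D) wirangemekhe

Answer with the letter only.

mood = optative: zero marking, form stays wirange.
Attach voice active -ob → wirangeob.
Attach tense past -khe → wirangeobkhe.
Apply vowel harmony: wirangeobkhe → wirangeebkhe.
Apply vowel deletion: wirangeebkhe → wirangebkhe.
So the correct form is wirangebkhe, option (B).
(D) wirangemekhe is wrong: it uses reflexive instead of active for voice.
(A) wirangengebebkhe is wrong: it uses conditional instead of optative for mood.
(C) wirangeobkhe is wrong: it fails to apply the sound rule(s).

B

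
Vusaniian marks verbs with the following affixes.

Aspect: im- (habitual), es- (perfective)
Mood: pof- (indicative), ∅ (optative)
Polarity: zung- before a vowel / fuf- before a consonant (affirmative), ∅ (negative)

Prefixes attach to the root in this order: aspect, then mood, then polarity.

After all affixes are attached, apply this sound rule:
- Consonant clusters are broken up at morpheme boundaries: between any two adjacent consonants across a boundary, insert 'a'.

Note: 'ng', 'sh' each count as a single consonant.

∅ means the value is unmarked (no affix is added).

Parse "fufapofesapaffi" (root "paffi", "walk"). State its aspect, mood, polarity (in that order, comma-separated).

perfective, indicative, affirmative

Segment: fuf-pof-es-paffi.
aspect: es- → perfective.
mood: pof- → indicative.
polarity: zung/fuf- → affirmative.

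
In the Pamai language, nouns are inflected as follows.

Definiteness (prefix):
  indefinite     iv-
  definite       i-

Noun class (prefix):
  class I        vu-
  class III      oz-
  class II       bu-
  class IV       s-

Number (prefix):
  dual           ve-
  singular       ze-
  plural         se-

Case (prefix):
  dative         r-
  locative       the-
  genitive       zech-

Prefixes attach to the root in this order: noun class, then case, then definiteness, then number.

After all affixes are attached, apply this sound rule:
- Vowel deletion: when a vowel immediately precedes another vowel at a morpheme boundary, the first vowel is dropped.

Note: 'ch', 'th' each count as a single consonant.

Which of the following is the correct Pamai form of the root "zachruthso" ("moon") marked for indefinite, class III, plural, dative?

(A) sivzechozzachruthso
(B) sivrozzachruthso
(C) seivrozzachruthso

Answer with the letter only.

Attach noun class class III oz- → ozzachruthso.
Attach case dative r- → rozzachruthso.
Attach definiteness indefinite iv- → ivrozzachruthso.
Attach number plural se- → seivrozzachruthso.
Apply vowel deletion: seivrozzachruthso → sivrozzachruthso.
So the correct form is sivrozzachruthso, option (B).
(A) sivzechozzachruthso is wrong: it uses genitive instead of dative for case.
(C) seivrozzachruthso is wrong: it fails to apply the sound rule(s).

B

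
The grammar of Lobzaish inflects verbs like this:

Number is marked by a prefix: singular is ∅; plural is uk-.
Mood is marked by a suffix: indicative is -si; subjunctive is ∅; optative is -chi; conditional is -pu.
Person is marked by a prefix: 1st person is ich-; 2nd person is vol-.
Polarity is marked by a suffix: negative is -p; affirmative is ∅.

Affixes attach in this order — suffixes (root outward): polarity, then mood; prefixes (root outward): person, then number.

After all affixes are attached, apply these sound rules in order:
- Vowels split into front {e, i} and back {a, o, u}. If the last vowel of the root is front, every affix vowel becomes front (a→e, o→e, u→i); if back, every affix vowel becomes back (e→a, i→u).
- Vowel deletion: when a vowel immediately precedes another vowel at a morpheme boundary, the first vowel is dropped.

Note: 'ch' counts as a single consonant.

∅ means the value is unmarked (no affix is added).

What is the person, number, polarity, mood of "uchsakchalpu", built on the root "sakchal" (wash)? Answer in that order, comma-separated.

1st person, singular, affirmative, conditional

Segment: ich-sakchal-pu.
person: ich- → 1st person.
number: ∅ → singular.
polarity: ∅ → affirmative.
mood: -pu → conditional.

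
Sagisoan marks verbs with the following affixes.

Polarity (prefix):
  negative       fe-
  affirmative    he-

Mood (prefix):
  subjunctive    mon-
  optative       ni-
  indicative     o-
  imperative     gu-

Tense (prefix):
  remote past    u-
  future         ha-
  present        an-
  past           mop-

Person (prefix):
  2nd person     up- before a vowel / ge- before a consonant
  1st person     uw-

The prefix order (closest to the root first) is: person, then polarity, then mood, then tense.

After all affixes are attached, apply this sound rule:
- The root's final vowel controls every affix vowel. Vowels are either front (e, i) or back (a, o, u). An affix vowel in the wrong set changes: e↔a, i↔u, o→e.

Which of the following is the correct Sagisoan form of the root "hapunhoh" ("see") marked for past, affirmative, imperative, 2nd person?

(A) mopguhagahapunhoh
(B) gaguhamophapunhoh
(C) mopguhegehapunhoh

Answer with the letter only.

A

Attach person 2nd person ge- (before consonant 'h') → gehapunhoh.
Attach polarity affirmative he- → hegehapunhoh.
Attach mood imperative gu- → guhegehapunhoh.
Attach tense past mop- → mopguhegehapunhoh.
Apply vowel harmony: mopguhegehapunhoh → mopguhagahapunhoh.
So the correct form is mopguhagahapunhoh, option (A).
(C) mopguhegehapunhoh is wrong: it fails to apply the sound rule(s).
(B) gaguhamophapunhoh is wrong: it has the affixes in the wrong order.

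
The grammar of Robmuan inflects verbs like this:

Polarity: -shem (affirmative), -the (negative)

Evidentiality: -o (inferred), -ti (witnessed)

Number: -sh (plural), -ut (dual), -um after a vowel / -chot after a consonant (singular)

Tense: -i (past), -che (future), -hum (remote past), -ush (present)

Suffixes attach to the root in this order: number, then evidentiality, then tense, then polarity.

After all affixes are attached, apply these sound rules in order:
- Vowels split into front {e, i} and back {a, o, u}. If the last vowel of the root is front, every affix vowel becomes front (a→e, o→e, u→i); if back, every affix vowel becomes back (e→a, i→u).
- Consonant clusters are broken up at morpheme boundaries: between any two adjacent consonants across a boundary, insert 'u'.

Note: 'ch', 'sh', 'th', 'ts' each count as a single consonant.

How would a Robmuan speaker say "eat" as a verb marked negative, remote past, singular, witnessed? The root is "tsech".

Attach number singular -chot (after consonant 'ch') → tsechchot.
Attach evidentiality witnessed -ti → tsechchotti.
Attach tense remote past -hum → tsechchottihum.
Attach polarity negative -the → tsechchottihumthe.
Apply vowel harmony: tsechchottihumthe → tsechchettihimthe.
Apply epenthesis: tsechchettihimthe → tsechuchetutihimuthe.

tsechuchetutihimuthe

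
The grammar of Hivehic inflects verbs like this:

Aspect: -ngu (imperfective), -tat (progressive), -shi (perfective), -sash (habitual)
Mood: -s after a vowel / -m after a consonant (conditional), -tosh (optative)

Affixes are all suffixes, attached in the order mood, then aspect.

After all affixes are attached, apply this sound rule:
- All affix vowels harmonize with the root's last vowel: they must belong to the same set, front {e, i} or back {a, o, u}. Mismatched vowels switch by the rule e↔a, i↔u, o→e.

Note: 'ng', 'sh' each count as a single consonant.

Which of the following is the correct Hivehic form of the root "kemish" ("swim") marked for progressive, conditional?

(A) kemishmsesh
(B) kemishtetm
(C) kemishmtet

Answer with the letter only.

Attach mood conditional -m (after consonant 'sh') → kemishm.
Attach aspect progressive -tat → kemishmtat.
Apply vowel harmony: kemishmtat → kemishmtet.
So the correct form is kemishmtet, option (C).
(A) kemishmsesh is wrong: it uses habitual instead of progressive for aspect.
(B) kemishtetm is wrong: it has the affixes in the wrong order.

C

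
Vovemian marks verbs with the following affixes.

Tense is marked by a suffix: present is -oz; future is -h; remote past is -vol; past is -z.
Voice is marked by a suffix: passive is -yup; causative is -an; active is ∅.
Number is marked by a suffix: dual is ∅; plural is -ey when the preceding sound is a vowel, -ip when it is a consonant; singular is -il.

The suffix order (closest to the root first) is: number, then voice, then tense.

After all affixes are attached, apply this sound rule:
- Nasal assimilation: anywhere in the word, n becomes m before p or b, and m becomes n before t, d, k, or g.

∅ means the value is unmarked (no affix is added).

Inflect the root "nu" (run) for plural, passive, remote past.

nueyyupvol

Attach number plural -ey (after vowel 'u') → nuey.
Attach voice passive -yup → nueyyup.
Attach tense remote past -vol → nueyyupvol.
Nasal assimilation: no change.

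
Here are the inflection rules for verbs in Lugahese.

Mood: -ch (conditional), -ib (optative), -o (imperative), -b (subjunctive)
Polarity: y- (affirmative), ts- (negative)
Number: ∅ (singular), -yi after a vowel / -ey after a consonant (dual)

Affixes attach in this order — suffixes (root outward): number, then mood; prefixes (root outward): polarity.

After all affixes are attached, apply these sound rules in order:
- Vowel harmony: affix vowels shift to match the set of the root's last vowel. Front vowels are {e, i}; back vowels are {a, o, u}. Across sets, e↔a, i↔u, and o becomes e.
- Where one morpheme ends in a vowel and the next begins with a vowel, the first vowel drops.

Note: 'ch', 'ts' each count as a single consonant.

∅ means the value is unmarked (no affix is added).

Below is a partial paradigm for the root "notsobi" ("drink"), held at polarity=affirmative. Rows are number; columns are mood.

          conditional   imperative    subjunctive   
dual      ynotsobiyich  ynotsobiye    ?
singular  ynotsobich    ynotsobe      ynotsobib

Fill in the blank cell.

ynotsobiyib

Attach polarity affirmative y- → ynotsobi.
Attach number dual -yi (after vowel 'i') → ynotsobiyi.
Attach mood subjunctive -b → ynotsobiyib.
Vowel harmony: no change.
Vowel deletion: no change.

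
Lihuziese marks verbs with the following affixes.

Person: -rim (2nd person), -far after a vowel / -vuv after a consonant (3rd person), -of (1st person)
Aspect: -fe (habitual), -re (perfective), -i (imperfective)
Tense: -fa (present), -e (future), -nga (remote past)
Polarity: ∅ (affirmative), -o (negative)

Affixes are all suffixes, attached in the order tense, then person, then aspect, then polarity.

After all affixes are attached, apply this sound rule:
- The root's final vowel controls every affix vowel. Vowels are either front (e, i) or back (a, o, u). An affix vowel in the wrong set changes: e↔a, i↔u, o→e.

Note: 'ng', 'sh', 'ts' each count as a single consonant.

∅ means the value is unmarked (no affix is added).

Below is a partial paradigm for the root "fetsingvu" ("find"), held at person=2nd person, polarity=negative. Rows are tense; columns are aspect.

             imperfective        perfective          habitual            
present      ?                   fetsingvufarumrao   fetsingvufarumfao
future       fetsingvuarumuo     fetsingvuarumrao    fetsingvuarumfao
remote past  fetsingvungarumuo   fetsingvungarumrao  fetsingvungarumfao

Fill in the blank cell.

Attach tense present -fa → fetsingvufa.
Attach person 2nd person -rim → fetsingvufarim.
Attach aspect imperfective -i → fetsingvufarimi.
Attach polarity negative -o → fetsingvufarimio.
Apply vowel harmony: fetsingvufarimio → fetsingvufarumuo.

fetsingvufarumuo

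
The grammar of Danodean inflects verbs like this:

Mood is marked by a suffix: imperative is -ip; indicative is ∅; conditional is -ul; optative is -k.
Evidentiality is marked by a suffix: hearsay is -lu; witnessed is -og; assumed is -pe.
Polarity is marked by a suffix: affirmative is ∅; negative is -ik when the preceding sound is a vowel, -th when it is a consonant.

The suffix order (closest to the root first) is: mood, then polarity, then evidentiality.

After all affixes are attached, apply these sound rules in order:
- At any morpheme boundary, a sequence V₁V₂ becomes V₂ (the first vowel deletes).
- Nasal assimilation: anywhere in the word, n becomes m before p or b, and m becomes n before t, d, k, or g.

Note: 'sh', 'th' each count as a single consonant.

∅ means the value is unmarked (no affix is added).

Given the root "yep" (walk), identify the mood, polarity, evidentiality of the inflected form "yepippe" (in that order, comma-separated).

imperative, affirmative, assumed

Segment: yep-ip-pe.
mood: -ip → imperative.
polarity: ∅ → affirmative.
evidentiality: -pe → assumed.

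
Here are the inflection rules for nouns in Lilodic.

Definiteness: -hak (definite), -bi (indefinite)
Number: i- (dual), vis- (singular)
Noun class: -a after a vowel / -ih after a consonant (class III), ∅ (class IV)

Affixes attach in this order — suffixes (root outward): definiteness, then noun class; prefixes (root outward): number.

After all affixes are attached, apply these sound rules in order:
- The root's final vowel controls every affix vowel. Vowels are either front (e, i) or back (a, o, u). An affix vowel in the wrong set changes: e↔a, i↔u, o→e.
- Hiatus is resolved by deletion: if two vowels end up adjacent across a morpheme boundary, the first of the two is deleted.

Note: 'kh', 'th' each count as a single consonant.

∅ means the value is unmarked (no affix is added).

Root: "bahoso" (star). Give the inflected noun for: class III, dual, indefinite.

Attach definiteness indefinite -bi → bahosobi.
Attach noun class class III -a (after vowel 'i') → bahosobia.
Attach number dual i- → ibahosobia.
Apply vowel harmony: ibahosobia → ubahosobua.
Apply vowel deletion: ubahosobua → ubahosoba.

ubahosoba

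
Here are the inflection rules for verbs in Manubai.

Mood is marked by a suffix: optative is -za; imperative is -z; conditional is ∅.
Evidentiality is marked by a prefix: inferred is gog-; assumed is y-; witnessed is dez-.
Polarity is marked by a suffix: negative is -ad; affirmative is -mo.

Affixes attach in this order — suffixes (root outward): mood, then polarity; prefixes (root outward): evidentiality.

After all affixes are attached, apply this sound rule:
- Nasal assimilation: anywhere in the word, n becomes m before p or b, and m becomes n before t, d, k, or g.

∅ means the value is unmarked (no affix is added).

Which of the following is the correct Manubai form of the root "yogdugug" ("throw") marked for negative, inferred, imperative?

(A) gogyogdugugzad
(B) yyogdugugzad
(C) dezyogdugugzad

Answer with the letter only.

Attach evidentiality inferred gog- → gogyogdugug.
Attach mood imperative -z → gogyogdugugz.
Attach polarity negative -ad → gogyogdugugzad.
Nasal assimilation: no change.
So the correct form is gogyogdugugzad, option (A).
(B) yyogdugugzad is wrong: it uses assumed instead of inferred for evidentiality.
(C) dezyogdugugzad is wrong: it uses witnessed instead of inferred for evidentiality.

A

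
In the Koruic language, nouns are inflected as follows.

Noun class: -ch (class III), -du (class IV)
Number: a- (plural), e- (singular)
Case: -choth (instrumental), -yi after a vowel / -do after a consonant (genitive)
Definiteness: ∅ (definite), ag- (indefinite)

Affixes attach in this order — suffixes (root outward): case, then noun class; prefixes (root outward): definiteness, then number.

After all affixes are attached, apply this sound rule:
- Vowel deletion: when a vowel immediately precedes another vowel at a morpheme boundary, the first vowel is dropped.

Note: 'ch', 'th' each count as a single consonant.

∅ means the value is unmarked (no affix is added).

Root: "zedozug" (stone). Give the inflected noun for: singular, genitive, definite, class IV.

definiteness = definite: zero marking, form stays zedozug.
Attach number singular e- → ezedozug.
Attach case genitive -do (after consonant 'g') → ezedozugdo.
Attach noun class class IV -du → ezedozugdodu.
Vowel deletion: no change.

ezedozugdodu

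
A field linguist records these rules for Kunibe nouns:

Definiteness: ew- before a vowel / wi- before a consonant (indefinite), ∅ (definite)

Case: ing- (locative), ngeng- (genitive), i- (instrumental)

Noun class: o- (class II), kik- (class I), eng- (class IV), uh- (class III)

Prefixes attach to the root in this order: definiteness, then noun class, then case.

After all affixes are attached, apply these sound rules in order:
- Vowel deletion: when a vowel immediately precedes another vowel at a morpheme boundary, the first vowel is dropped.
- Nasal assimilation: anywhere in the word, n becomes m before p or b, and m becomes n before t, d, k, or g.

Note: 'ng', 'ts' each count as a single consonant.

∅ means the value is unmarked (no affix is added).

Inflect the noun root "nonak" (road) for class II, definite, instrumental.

definiteness = definite: zero marking, form stays nonak.
Attach noun class class II o- → ononak.
Attach case instrumental i- → iononak.
Apply vowel deletion: iononak → ononak.
Nasal assimilation: no change.

ononak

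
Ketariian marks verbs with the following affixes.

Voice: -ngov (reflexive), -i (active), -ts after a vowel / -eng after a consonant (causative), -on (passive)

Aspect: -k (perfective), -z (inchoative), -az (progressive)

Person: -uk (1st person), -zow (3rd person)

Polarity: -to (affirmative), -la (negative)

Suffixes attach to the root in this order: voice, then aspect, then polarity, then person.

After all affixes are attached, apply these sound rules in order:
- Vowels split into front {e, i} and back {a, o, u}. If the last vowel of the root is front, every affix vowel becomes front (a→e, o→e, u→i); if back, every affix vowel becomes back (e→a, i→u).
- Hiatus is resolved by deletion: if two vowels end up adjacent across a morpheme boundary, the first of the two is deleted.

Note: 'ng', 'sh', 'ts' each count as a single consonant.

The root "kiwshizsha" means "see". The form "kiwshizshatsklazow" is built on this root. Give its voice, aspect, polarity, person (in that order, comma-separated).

causative, perfective, negative, 3rd person

Segment: kiwshizsha-ts-k-la-zow.
voice: -ts/eng → causative.
aspect: -k → perfective.
polarity: -la → negative.
person: -zow → 3rd person.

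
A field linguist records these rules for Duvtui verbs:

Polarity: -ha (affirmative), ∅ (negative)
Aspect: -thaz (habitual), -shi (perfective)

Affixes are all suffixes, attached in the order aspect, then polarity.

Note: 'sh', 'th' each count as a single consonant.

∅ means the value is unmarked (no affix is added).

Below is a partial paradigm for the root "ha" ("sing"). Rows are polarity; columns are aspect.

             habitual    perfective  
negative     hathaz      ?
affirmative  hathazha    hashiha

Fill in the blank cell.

hashi

Attach aspect perfective -shi → hashi.
polarity = negative: zero marking, form stays hashi.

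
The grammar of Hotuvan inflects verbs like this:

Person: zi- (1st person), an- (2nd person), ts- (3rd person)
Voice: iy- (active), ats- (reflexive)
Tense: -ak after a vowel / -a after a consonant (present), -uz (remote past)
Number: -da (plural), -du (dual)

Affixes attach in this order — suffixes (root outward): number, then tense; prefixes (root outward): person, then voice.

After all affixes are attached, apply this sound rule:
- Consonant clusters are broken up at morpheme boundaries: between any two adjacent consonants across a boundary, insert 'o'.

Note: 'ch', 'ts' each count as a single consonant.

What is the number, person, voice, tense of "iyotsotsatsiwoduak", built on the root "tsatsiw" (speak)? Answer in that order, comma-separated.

dual, 3rd person, active, present

Segment: iy-ts-tsatsiw-du-ak.
number: -du → dual.
person: ts- → 3rd person.
voice: iy- → active.
tense: -ak/a → present.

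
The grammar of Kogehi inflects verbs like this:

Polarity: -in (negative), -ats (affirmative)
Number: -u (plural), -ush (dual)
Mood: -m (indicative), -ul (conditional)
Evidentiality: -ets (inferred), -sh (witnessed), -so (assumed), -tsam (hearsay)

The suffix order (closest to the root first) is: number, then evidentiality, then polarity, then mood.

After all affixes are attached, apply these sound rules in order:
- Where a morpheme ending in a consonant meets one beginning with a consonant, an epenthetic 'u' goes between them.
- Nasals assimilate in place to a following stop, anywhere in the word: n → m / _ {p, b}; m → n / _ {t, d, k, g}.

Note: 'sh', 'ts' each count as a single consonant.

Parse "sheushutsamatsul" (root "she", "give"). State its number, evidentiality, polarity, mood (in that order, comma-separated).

Segment: she-ush-tsam-ats-ul.
number: -ush → dual.
evidentiality: -tsam → hearsay.
polarity: -ats → affirmative.
mood: -ul → conditional.

dual, hearsay, affirmative, conditional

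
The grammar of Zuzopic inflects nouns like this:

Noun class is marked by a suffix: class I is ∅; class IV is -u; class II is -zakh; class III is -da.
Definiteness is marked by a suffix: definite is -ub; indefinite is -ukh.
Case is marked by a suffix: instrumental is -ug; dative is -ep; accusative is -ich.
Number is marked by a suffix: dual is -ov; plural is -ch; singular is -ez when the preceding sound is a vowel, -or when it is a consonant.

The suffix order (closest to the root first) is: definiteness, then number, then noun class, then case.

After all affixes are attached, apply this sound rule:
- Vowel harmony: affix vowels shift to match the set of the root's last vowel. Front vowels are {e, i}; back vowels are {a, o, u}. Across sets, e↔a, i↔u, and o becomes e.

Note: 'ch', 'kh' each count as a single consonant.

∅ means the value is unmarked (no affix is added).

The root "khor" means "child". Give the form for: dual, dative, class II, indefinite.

Attach definiteness indefinite -ukh → khorukh.
Attach number dual -ov → khorukhov.
Attach noun class class II -zakh → khorukhovzakh.
Attach case dative -ep → khorukhovzakhep.
Apply vowel harmony: khorukhovzakhep → khorukhovzakhap.

khorukhovzakhap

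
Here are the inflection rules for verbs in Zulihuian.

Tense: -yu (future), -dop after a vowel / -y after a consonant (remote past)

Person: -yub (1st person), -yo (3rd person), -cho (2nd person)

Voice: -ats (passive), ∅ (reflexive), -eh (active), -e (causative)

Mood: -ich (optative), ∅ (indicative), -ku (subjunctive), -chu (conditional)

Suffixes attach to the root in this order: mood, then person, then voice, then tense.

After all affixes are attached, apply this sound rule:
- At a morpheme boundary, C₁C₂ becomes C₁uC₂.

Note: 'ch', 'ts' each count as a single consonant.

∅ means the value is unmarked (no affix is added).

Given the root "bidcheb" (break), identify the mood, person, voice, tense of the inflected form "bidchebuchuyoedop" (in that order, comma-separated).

Segment: bidcheb-chu-yo-e-dop.
mood: -chu → conditional.
person: -yo → 3rd person.
voice: -e → causative.
tense: -dop/y → remote past.

conditional, 3rd person, causative, remote past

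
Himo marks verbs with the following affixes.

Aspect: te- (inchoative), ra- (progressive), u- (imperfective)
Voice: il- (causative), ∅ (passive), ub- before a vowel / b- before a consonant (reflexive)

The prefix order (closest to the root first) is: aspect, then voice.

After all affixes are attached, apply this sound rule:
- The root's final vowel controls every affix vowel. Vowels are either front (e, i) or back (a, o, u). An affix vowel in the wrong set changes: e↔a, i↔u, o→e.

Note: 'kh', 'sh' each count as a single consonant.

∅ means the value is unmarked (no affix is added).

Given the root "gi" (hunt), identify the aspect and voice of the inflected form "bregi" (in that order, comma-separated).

Segment: b-ra-gi.
aspect: ra- → progressive.
voice: ub/b- → reflexive.

progressive, reflexive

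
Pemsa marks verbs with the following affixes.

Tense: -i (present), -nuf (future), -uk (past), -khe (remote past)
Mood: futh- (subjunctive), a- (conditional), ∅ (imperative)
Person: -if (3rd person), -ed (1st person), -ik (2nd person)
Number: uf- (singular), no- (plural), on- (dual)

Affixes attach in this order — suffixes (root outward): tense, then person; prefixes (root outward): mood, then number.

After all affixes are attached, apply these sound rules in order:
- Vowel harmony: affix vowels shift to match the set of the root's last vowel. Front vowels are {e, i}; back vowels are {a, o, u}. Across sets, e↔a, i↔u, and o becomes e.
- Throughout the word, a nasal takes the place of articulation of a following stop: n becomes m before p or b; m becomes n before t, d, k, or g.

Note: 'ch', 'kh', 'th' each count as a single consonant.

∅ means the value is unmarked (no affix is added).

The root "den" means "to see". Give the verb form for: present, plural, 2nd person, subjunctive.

nefithdeniik

Attach tense present -i → deni.
Attach mood subjunctive futh- → futhdeni.
Attach person 2nd person -ik → futhdeniik.
Attach number plural no- → nofuthdeniik.
Apply vowel harmony: nofuthdeniik → nefithdeniik.
Nasal assimilation: no change.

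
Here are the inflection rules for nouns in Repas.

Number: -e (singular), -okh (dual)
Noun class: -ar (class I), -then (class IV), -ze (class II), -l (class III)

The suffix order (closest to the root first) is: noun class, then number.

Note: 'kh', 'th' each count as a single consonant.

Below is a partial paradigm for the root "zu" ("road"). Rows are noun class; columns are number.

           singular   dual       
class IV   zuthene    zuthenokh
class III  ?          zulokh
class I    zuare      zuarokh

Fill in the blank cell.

Attach noun class class III -l → zul.
Attach number singular -e → zule.

zule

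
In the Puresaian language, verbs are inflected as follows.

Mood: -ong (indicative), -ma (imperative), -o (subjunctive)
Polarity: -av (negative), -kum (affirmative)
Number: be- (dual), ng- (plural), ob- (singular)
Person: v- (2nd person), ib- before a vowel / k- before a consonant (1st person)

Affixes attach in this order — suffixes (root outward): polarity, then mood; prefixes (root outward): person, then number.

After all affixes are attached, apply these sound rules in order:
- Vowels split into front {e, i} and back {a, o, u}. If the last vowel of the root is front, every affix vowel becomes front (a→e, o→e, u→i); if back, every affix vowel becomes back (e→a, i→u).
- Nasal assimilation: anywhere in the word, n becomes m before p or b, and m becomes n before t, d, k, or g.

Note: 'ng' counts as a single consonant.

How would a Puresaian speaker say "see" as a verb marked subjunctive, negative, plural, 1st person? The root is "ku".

Attach polarity negative -av → kuav.
Attach person 1st person k- (before consonant 'k') → kkuav.
Attach number plural ng- → ngkkuav.
Attach mood subjunctive -o → ngkkuavo.
Vowel harmony: no change.
Nasal assimilation: no change.

ngkkuavo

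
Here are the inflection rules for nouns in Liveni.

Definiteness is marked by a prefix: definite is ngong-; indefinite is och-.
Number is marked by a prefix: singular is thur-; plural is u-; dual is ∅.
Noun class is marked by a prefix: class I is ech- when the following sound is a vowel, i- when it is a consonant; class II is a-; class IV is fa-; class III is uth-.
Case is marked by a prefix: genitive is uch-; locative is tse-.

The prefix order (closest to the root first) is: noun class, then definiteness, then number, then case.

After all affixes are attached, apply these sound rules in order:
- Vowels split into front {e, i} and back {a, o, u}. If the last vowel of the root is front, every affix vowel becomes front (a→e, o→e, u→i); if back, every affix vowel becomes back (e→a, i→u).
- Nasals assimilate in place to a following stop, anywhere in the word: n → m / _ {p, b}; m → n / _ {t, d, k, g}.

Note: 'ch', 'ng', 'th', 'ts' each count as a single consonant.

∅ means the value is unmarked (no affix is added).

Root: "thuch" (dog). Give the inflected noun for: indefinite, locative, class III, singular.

tsathurochuththuch

Attach noun class class III uth- → uththuch.
Attach definiteness indefinite och- → ochuththuch.
Attach number singular thur- → thurochuththuch.
Attach case locative tse- → tsethurochuththuch.
Apply vowel harmony: tsethurochuththuch → tsathurochuththuch.
Nasal assimilation: no change.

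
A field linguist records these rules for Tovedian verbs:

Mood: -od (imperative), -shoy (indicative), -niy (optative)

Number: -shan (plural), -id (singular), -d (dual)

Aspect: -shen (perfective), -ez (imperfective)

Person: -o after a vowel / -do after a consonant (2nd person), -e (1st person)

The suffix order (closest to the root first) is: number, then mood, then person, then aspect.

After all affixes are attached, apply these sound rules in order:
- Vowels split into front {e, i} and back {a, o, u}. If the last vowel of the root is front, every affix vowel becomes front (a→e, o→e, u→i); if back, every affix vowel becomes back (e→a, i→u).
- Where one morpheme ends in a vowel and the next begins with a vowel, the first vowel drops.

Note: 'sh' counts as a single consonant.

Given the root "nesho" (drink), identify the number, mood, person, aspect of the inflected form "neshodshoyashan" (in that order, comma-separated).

dual, indicative, 1st person, perfective

Segment: nesho-d-shoy-e-shen.
number: -d → dual.
mood: -shoy → indicative.
person: -e → 1st person.
aspect: -shen → perfective.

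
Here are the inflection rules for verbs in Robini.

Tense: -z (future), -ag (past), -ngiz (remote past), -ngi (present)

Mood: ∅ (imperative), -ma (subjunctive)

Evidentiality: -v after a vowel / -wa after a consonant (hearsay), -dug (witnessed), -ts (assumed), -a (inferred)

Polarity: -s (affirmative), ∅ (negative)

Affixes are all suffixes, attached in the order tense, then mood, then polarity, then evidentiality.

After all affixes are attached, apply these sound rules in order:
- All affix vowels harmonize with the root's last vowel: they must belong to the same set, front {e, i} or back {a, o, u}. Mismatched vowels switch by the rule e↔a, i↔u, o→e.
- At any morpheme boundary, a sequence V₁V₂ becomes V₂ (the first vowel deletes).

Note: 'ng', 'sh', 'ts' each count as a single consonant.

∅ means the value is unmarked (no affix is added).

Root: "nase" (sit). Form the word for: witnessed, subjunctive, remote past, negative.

Attach tense remote past -ngiz → nasengiz.
Attach mood subjunctive -ma → nasengizma.
polarity = negative: zero marking, form stays nasengizma.
Attach evidentiality witnessed -dug → nasengizmadug.
Apply vowel harmony: nasengizmadug → nasengizmedig.
Vowel deletion: no change.

nasengizmedig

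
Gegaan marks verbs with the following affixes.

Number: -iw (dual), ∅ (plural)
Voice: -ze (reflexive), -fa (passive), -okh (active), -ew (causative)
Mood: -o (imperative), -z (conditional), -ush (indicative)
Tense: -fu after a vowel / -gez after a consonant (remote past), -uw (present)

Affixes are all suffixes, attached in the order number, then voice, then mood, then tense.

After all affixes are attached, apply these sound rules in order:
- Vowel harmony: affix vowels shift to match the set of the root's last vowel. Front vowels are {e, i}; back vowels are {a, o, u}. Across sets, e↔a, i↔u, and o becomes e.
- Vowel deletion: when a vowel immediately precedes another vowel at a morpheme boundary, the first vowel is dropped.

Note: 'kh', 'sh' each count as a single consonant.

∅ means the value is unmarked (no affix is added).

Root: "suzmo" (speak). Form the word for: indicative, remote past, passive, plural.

suzmofushgaz

number = plural: zero marking, form stays suzmo.
Attach voice passive -fa → suzmofa.
Attach mood indicative -ush → suzmofaush.
Attach tense remote past -gez (after consonant 'sh') → suzmofaushgez.
Apply vowel harmony: suzmofaushgez → suzmofaushgaz.
Apply vowel deletion: suzmofaushgaz → suzmofushgaz.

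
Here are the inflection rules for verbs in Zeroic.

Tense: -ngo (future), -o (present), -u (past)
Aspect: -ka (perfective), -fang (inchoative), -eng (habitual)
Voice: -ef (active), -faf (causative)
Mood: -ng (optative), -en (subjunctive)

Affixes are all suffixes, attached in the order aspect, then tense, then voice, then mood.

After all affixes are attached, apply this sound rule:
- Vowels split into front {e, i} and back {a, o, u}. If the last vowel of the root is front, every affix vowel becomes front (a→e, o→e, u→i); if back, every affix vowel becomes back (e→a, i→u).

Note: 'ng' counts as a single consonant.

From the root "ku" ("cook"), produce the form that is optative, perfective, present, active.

Attach aspect perfective -ka → kuka.
Attach tense present -o → kukao.
Attach voice active -ef → kukaoef.
Attach mood optative -ng → kukaoefng.
Apply vowel harmony: kukaoefng → kukaoafng.

kukaoafng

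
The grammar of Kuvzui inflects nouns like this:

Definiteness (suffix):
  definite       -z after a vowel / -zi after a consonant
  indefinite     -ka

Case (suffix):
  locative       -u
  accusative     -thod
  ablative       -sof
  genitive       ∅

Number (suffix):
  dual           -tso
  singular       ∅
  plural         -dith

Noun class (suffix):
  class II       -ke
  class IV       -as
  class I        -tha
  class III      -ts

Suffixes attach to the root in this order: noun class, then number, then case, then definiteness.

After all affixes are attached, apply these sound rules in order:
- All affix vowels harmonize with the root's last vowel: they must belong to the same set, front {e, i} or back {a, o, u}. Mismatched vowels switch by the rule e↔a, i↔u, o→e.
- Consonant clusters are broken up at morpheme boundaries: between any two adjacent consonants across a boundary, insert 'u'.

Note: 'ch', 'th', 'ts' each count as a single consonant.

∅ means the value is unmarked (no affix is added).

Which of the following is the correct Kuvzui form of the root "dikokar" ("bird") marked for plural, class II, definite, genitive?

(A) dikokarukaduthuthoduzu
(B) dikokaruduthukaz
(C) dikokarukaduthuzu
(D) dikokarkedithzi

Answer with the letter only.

Attach noun class class II -ke → dikokarke.
Attach number plural -dith → dikokarkedith.
case = genitive: zero marking, form stays dikokarkedith.
Attach definiteness definite -zi (after consonant 'th') → dikokarkedithzi.
Apply vowel harmony: dikokarkedithzi → dikokarkaduthzu.
Apply epenthesis: dikokarkaduthzu → dikokarukaduthuzu.
So the correct form is dikokarukaduthuzu, option (C).
(B) dikokaruduthukaz is wrong: it has the affixes in the wrong order.
(D) dikokarkedithzi is wrong: it fails to apply the sound rule(s).
(A) dikokarukaduthuthoduzu is wrong: it uses accusative instead of genitive for case.

C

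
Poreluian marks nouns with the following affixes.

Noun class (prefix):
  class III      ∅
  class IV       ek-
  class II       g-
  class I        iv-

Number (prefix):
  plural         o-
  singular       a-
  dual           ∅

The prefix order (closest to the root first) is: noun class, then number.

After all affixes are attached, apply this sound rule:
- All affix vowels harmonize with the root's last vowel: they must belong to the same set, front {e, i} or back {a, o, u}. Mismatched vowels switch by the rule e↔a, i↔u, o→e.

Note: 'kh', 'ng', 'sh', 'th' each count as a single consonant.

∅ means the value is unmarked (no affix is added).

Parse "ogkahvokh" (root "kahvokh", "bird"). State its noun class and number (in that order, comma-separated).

class II, plural

Segment: o-g-kahvokh.
noun class: g- → class II.
number: o- → plural.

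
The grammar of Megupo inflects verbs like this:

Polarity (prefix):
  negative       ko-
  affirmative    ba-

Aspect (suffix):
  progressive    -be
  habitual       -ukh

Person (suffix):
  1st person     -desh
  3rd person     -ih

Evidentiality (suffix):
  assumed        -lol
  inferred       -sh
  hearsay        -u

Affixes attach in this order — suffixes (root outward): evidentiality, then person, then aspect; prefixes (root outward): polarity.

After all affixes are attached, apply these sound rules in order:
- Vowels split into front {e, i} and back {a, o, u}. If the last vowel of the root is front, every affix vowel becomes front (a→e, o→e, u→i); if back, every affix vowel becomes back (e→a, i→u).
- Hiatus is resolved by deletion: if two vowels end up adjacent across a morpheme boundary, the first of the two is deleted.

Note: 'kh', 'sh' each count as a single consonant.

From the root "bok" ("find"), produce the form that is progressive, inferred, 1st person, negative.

kobokshdashba

Attach evidentiality inferred -sh → boksh.
Attach person 1st person -desh → bokshdesh.
Attach polarity negative ko- → kobokshdesh.
Attach aspect progressive -be → kobokshdeshbe.
Apply vowel harmony: kobokshdeshbe → kobokshdashba.
Vowel deletion: no change.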